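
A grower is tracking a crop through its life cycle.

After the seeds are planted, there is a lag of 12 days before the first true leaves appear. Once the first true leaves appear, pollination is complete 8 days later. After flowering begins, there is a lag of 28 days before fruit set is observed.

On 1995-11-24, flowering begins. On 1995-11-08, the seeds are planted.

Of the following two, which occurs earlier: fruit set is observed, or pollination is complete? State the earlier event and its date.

Flowering begins: Nov 24, 1995.
Fruit set is observed: Nov 24, 1995 + 28 days = Dec 22, 1995.
The seeds are planted: Nov 8, 1995.
The first true leaves appear: Nov 8, 1995 + 12 days = Nov 20, 1995.
Pollination is complete: Nov 20, 1995 + 8 days = Nov 28, 1995.
Comparing: fruit set is observed on Dec 22, 1995 vs pollination is complete on Nov 28, 1995. Earlier: pollination is complete.

Pollination is complete — 1995-11-28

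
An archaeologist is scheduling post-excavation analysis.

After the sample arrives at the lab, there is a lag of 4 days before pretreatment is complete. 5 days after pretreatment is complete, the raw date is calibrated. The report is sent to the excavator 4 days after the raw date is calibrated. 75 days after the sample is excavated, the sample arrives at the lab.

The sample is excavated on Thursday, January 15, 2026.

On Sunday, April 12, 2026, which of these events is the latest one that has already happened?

The raw date is calibrated

The sample is excavated: Jan 15, 2026.
The sample arrives at the lab: Jan 15, 2026 + 75 days = Mar 31, 2026.
Pretreatment is complete: Mar 31, 2026 + 4 days = Apr 4, 2026.
The raw date is calibrated: Apr 4, 2026 + 5 days = Apr 9, 2026.
The report is sent to the excavator: Apr 9, 2026 + 4 days = Apr 13, 2026.
Apr 12, 2026 falls between when the raw date is calibrated (Apr 9, 2026) and when the report is sent to the excavator (Apr 13, 2026).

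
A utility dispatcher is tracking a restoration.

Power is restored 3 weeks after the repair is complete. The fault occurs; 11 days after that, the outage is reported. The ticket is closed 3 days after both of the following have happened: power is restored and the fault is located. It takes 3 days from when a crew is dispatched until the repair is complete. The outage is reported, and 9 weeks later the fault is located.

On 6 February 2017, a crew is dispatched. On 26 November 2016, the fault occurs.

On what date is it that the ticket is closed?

5 March 2017

A crew is dispatched: Feb 6, 2017.
The repair is complete: Feb 6, 2017 + 3 days = Feb 9, 2017.
Power is restored: Feb 9, 2017 + 3 weeks = Mar 2, 2017.
The fault occurs: Nov 26, 2016.
The outage is reported: Nov 26, 2016 + 11 days = Dec 7, 2016.
The fault is located: Dec 7, 2016 + 9 weeks = Feb 8, 2017.
Both prerequisites met — power is restored (Mar 2, 2017), the fault is located (Feb 8, 2017); the later is Mar 2, 2017.
The ticket is closed: Mar 2, 2017 + 3 days = Mar 5, 2017.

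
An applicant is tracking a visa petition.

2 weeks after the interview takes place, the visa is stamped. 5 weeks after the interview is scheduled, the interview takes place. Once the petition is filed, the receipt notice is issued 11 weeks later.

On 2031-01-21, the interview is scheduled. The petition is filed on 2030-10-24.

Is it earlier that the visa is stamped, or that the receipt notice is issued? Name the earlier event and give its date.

The receipt notice is issued — 2031-01-09

The interview is scheduled: Jan 21, 2031.
The interview takes place: Jan 21, 2031 + 5 weeks = Feb 25, 2031.
The visa is stamped: Feb 25, 2031 + 2 weeks = Mar 11, 2031.
The petition is filed: Oct 24, 2030.
The receipt notice is issued: Oct 24, 2030 + 11 weeks = Jan 9, 2031.
Comparing: the visa is stamped on Mar 11, 2031 vs the receipt notice is issued on Jan 9, 2031. Earlier: the receipt notice is issued.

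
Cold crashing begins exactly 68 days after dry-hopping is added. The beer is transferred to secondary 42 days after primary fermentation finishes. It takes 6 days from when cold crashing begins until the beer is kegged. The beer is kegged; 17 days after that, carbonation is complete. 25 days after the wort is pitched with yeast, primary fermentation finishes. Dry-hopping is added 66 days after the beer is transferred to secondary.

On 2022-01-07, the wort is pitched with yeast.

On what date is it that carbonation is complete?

2022-08-19

The wort is pitched with yeast: Jan 7, 2022.
Primary fermentation finishes: Jan 7, 2022 + 25 days = Feb 1, 2022.
The beer is transferred to secondary: Feb 1, 2022 + 42 days = Mar 15, 2022.
Dry-hopping is added: Mar 15, 2022 + 66 days = May 20, 2022.
Cold crashing begins: May 20, 2022 + 68 days = Jul 27, 2022.
The beer is kegged: Jul 27, 2022 + 6 days = Aug 2, 2022.
Carbonation is complete: Aug 2, 2022 + 17 days = Aug 19, 2022.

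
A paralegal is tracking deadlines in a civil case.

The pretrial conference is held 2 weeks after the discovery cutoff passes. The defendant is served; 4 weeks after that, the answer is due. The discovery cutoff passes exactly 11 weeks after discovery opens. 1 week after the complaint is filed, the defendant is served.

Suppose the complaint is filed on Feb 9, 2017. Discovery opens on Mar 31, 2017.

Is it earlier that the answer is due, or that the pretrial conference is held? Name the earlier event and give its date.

The complaint is filed: Feb 9, 2017.
The defendant is served: Feb 9, 2017 + 1 week = Feb 16, 2017.
The answer is due: Feb 16, 2017 + 4 weeks = Mar 16, 2017.
Discovery opens: Mar 31, 2017.
The discovery cutoff passes: Mar 31, 2017 + 11 weeks = Jun 16, 2017.
The pretrial conference is held: Jun 16, 2017 + 2 weeks = Jun 30, 2017.
Comparing: the answer is due on Mar 16, 2017 vs the pretrial conference is held on Jun 30, 2017. Earlier: the answer is due.

The answer is due — Mar 16, 2017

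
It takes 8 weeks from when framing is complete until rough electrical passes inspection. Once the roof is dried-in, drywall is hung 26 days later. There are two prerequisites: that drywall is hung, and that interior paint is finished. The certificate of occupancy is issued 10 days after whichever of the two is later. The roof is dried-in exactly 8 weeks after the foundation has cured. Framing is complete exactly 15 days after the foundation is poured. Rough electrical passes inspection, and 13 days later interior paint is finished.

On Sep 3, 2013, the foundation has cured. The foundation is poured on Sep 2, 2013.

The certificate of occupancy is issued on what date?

Dec 5, 2013

The foundation has cured: Sep 3, 2013.
The roof is dried-in: Sep 3, 2013 + 8 weeks = Oct 29, 2013.
Drywall is hung: Oct 29, 2013 + 26 days = Nov 24, 2013.
The foundation is poured: Sep 2, 2013.
Framing is complete: Sep 2, 2013 + 15 days = Sep 17, 2013.
Rough electrical passes inspection: Sep 17, 2013 + 8 weeks = Nov 12, 2013.
Interior paint is finished: Nov 12, 2013 + 13 days = Nov 25, 2013.
Both prerequisites met — drywall is hung (Nov 24, 2013), interior paint is finished (Nov 25, 2013); the later is Nov 25, 2013.
The certificate of occupancy is issued: Nov 25, 2013 + 10 days = Dec 5, 2013.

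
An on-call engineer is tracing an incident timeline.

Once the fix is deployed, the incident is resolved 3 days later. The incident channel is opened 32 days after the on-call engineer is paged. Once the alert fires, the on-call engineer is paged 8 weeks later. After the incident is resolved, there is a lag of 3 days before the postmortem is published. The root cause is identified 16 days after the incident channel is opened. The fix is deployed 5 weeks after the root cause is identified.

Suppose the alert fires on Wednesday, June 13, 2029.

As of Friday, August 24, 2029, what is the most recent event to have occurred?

The alert fires: Jun 13, 2029.
The on-call engineer is paged: Jun 13, 2029 + 8 weeks = Aug 8, 2029.
The incident channel is opened: Aug 8, 2029 + 32 days = Sep 9, 2029.
The root cause is identified: Sep 9, 2029 + 16 days = Sep 25, 2029.
The fix is deployed: Sep 25, 2029 + 5 weeks = Oct 30, 2029.
The incident is resolved: Oct 30, 2029 + 3 days = Nov 2, 2029.
The postmortem is published: Nov 2, 2029 + 3 days = Nov 5, 2029.
Aug 24, 2029 falls between when the on-call engineer is paged (Aug 8, 2029) and when the incident channel is opened (Sep 9, 2029).

The on-call engineer is paged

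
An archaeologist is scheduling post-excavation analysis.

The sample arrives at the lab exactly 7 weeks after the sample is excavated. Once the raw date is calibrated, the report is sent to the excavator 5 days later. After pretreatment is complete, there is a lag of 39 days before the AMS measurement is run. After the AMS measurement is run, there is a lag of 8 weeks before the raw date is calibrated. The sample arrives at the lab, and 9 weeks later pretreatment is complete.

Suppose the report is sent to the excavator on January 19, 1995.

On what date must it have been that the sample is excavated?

June 21, 1994

The report is sent to the excavator: Jan 19, 1995.
The raw date is calibrated: Jan 19, 1995 − 5 days = Jan 14, 1995.
The AMS measurement is run: Jan 14, 1995 − 8 weeks = Nov 19, 1994.
Pretreatment is complete: Nov 19, 1994 − 39 days = Oct 11, 1994.
The sample arrives at the lab: Oct 11, 1994 − 9 weeks = Aug 9, 1994.
The sample is excavated: Aug 9, 1994 − 7 weeks = Jun 21, 1994.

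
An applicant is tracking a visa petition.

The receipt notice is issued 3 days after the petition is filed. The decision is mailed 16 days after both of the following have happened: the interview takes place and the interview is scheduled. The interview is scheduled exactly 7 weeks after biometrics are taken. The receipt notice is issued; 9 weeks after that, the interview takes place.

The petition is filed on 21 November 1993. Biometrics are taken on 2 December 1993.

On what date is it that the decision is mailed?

11 February 1994

The petition is filed: Nov 21, 1993.
The receipt notice is issued: Nov 21, 1993 + 3 days = Nov 24, 1993.
The interview takes place: Nov 24, 1993 + 9 weeks = Jan 26, 1994.
Biometrics are taken: Dec 2, 1993.
The interview is scheduled: Dec 2, 1993 + 7 weeks = Jan 20, 1994.
Both prerequisites met — the interview takes place (Jan 26, 1994), the interview is scheduled (Jan 20, 1994); the later is Jan 26, 1994.
The decision is mailed: Jan 26, 1994 + 16 days = Feb 11, 1994.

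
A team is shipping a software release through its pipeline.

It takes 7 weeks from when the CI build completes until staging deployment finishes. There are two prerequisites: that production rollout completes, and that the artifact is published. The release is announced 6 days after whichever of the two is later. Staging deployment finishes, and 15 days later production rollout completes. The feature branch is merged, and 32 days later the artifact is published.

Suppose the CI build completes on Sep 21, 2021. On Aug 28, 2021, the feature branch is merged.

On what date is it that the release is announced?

Nov 30, 2021

The CI build completes: Sep 21, 2021.
Staging deployment finishes: Sep 21, 2021 + 7 weeks = Nov 9, 2021.
Production rollout completes: Nov 9, 2021 + 15 days = Nov 24, 2021.
The feature branch is merged: Aug 28, 2021.
The artifact is published: Aug 28, 2021 + 32 days = Sep 29, 2021.
Both prerequisites met — production rollout completes (Nov 24, 2021), the artifact is published (Sep 29, 2021); the later is Nov 24, 2021.
The release is announced: Nov 24, 2021 + 6 days = Nov 30, 2021.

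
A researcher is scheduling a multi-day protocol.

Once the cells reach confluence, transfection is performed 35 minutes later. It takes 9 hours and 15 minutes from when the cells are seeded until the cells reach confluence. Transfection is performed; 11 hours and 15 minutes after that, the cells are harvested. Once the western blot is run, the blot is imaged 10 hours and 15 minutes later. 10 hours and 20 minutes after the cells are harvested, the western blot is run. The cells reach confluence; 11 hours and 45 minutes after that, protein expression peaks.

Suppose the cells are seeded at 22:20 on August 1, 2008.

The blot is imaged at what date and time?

The cells are seeded: 22:20 Aug 1, 2008.
The cells reach confluence: 22:20 Aug 1, 2008 + 9h15m = 07:35 Aug 2, 2008.
Transfection is performed: 07:35 Aug 2, 2008 + 35m = 08:10 Aug 2, 2008.
The cells are harvested: 08:10 Aug 2, 2008 + 11h15m = 19:25 Aug 2, 2008.
The western blot is run: 19:25 Aug 2, 2008 + 10h20m = 05:45 Aug 3, 2008.
The blot is imaged: 05:45 Aug 3, 2008 + 10h15m = 16:00 Aug 3, 2008.

16:00 on August 3, 2008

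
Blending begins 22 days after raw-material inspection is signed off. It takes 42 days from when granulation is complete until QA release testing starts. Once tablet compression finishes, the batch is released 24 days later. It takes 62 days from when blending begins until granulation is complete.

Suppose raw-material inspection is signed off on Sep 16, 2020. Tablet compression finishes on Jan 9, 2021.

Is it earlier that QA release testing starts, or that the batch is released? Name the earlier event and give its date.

Raw-material inspection is signed off: Sep 16, 2020.
Blending begins: Sep 16, 2020 + 22 days = Oct 8, 2020.
Granulation is complete: Oct 8, 2020 + 62 days = Dec 9, 2020.
QA release testing starts: Dec 9, 2020 + 42 days = Jan 20, 2021.
Tablet compression finishes: Jan 9, 2021.
The batch is released: Jan 9, 2021 + 24 days = Feb 2, 2021.
Comparing: QA release testing starts on Jan 20, 2021 vs the batch is released on Feb 2, 2021. Earlier: QA release testing starts.

QA release testing starts — Jan 20, 2021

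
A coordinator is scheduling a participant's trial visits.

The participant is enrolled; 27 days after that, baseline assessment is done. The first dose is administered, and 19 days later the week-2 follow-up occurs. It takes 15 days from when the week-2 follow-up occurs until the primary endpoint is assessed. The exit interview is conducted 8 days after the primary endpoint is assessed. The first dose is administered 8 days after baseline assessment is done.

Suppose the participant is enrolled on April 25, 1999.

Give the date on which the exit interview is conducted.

The participant is enrolled: Apr 25, 1999.
Baseline assessment is done: Apr 25, 1999 + 27 days = May 22, 1999.
The first dose is administered: May 22, 1999 + 8 days = May 30, 1999.
The week-2 follow-up occurs: May 30, 1999 + 19 days = Jun 18, 1999.
The primary endpoint is assessed: Jun 18, 1999 + 15 days = Jul 3, 1999.
The exit interview is conducted: Jul 3, 1999 + 8 days = Jul 11, 1999.

July 11, 1999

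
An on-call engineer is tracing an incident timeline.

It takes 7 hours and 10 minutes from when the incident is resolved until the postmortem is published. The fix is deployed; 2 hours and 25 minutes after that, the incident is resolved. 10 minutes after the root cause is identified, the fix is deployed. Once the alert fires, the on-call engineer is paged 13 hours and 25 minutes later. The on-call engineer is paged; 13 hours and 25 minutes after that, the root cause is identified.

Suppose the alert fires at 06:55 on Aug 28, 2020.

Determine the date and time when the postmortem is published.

19:30 on Aug 29, 2020

The alert fires: 06:55 Aug 28, 2020.
The on-call engineer is paged: 06:55 Aug 28, 2020 + 13h25m = 20:20 Aug 28, 2020.
The root cause is identified: 20:20 Aug 28, 2020 + 13h25m = 09:45 Aug 29, 2020.
The fix is deployed: 09:45 Aug 29, 2020 + 10m = 09:55 Aug 29, 2020.
The incident is resolved: 09:55 Aug 29, 2020 + 2h25m = 12:20 Aug 29, 2020.
The postmortem is published: 12:20 Aug 29, 2020 + 7h10m = 19:30 Aug 29, 2020.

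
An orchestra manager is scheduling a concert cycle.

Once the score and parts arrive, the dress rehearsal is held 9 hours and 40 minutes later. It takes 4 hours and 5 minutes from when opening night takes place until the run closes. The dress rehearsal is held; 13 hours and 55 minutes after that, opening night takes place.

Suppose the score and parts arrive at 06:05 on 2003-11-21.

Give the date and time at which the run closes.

09:45 on 2003-11-22

The score and parts arrive: 06:05 Nov 21, 2003.
The dress rehearsal is held: 06:05 Nov 21, 2003 + 9h40m = 15:45 Nov 21, 2003.
Opening night takes place: 15:45 Nov 21, 2003 + 13h55m = 05:40 Nov 22, 2003.
The run closes: 05:40 Nov 22, 2003 + 4h05m = 09:45 Nov 22, 2003.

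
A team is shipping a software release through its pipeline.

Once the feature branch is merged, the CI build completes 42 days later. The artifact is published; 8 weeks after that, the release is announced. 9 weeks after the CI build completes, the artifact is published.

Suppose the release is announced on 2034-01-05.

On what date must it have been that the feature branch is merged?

The release is announced: Jan 5, 2034.
The artifact is published: Jan 5, 2034 − 8 weeks = Nov 10, 2033.
The CI build completes: Nov 10, 2033 − 9 weeks = Sep 8, 2033.
The feature branch is merged: Sep 8, 2033 − 42 days = Jul 28, 2033.

2033-07-28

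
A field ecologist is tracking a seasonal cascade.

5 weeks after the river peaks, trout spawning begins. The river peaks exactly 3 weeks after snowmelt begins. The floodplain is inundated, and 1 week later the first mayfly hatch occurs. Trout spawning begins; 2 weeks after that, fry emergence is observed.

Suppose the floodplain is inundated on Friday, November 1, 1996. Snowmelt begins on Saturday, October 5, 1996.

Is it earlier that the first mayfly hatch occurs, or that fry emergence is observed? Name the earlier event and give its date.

The floodplain is inundated: Nov 1, 1996.
The first mayfly hatch occurs: Nov 1, 1996 + 1 week = Nov 8, 1996.
Snowmelt begins: Oct 5, 1996.
The river peaks: Oct 5, 1996 + 3 weeks = Oct 26, 1996.
Trout spawning begins: Oct 26, 1996 + 5 weeks = Nov 30, 1996.
Fry emergence is observed: Nov 30, 1996 + 2 weeks = Dec 14, 1996.
Comparing: the first mayfly hatch occurs on Nov 8, 1996 vs fry emergence is observed on Dec 14, 1996. Earlier: the first mayfly hatch occurs.

The first mayfly hatch occurs — Friday, November 8, 1996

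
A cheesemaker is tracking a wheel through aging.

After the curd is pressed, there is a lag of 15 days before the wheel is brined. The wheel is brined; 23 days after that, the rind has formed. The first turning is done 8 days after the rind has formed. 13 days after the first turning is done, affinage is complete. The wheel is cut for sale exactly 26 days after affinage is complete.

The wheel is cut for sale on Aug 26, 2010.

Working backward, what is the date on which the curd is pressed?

Jun 2, 2010

The wheel is cut for sale: Aug 26, 2010.
Affinage is complete: Aug 26, 2010 − 26 days = Jul 31, 2010.
The first turning is done: Jul 31, 2010 − 13 days = Jul 18, 2010.
The rind has formed: Jul 18, 2010 − 8 days = Jul 10, 2010.
The wheel is brined: Jul 10, 2010 − 23 days = Jun 17, 2010.
The curd is pressed: Jun 17, 2010 − 15 days = Jun 2, 2010.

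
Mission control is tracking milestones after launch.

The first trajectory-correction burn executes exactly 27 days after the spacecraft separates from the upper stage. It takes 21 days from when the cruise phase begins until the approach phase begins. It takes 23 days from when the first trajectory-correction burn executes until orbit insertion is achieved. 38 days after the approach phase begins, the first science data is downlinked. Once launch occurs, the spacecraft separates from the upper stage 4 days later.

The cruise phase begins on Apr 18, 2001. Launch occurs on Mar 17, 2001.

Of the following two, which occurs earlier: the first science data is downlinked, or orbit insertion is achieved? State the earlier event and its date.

Orbit insertion is achieved — May 10, 2001

The cruise phase begins: Apr 18, 2001.
The approach phase begins: Apr 18, 2001 + 21 days = May 9, 2001.
The first science data is downlinked: May 9, 2001 + 38 days = Jun 16, 2001.
Launch occurs: Mar 17, 2001.
The spacecraft separates from the upper stage: Mar 17, 2001 + 4 days = Mar 21, 2001.
The first trajectory-correction burn executes: Mar 21, 2001 + 27 days = Apr 17, 2001.
Orbit insertion is achieved: Apr 17, 2001 + 23 days = May 10, 2001.
Comparing: the first science data is downlinked on Jun 16, 2001 vs orbit insertion is achieved on May 10, 2001. Earlier: orbit insertion is achieved.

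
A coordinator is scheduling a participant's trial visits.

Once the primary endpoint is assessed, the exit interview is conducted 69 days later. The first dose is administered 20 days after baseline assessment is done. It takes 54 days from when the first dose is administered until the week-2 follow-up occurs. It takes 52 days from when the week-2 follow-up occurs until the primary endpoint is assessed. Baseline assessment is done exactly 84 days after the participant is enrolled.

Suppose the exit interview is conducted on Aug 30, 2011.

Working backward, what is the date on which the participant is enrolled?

The exit interview is conducted: Aug 30, 2011.
The primary endpoint is assessed: Aug 30, 2011 − 69 days = Jun 22, 2011.
The week-2 follow-up occurs: Jun 22, 2011 − 52 days = May 1, 2011.
The first dose is administered: May 1, 2011 − 54 days = Mar 8, 2011.
Baseline assessment is done: Mar 8, 2011 − 20 days = Feb 16, 2011.
The participant is enrolled: Feb 16, 2011 − 84 days = Nov 24, 2010.

Nov 24, 2010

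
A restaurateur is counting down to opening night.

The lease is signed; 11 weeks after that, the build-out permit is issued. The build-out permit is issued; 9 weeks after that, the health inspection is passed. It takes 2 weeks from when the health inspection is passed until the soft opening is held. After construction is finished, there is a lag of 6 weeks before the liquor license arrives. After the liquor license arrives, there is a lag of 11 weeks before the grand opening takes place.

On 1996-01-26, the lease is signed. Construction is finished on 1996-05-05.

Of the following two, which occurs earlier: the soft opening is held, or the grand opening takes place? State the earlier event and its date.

The soft opening is held — 1996-06-28

The lease is signed: Jan 26, 1996.
The build-out permit is issued: Jan 26, 1996 + 11 weeks = Apr 12, 1996.
The health inspection is passed: Apr 12, 1996 + 9 weeks = Jun 14, 1996.
The soft opening is held: Jun 14, 1996 + 2 weeks = Jun 28, 1996.
Construction is finished: May 5, 1996.
The liquor license arrives: May 5, 1996 + 6 weeks = Jun 16, 1996.
The grand opening takes place: Jun 16, 1996 + 11 weeks = Sep 1, 1996.
Comparing: the soft opening is held on Jun 28, 1996 vs the grand opening takes place on Sep 1, 1996. Earlier: the soft opening is held.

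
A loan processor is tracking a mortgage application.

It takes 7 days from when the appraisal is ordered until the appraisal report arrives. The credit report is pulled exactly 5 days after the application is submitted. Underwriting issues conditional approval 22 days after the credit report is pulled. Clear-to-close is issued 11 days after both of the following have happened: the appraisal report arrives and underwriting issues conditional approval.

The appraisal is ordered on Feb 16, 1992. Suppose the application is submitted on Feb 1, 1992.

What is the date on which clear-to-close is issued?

The appraisal is ordered: Feb 16, 1992.
The appraisal report arrives: Feb 16, 1992 + 7 days = Feb 23, 1992.
The application is submitted: Feb 1, 1992.
The credit report is pulled: Feb 1, 1992 + 5 days = Feb 6, 1992.
Underwriting issues conditional approval: Feb 6, 1992 + 22 days = Feb 28, 1992.
Both prerequisites met — the appraisal report arrives (Feb 23, 1992), underwriting issues conditional approval (Feb 28, 1992); the later is Feb 28, 1992.
Clear-to-close is issued: Feb 28, 1992 + 11 days = Mar 10, 1992.

Mar 10, 1992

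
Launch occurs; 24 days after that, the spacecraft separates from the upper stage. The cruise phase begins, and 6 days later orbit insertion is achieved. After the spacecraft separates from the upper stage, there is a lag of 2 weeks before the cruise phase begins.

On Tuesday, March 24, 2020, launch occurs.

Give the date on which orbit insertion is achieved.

Thursday, May 7, 2020

Launch occurs: Mar 24, 2020.
The spacecraft separates from the upper stage: Mar 24, 2020 + 24 days = Apr 17, 2020.
The cruise phase begins: Apr 17, 2020 + 2 weeks = May 1, 2020.
Orbit insertion is achieved: May 1, 2020 + 6 days = May 7, 2020.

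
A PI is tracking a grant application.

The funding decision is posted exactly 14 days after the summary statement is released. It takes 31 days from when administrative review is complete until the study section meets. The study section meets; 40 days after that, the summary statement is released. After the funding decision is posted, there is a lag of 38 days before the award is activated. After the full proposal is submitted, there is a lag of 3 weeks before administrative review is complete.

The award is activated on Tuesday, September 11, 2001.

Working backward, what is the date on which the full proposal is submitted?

Friday, April 20, 2001

The award is activated: Sep 11, 2001.
The funding decision is posted: Sep 11, 2001 − 38 days = Aug 4, 2001.
The summary statement is released: Aug 4, 2001 − 14 days = Jul 21, 2001.
The study section meets: Jul 21, 2001 − 40 days = Jun 11, 2001.
Administrative review is complete: Jun 11, 2001 − 31 days = May 11, 2001.
The full proposal is submitted: May 11, 2001 − 3 weeks = Apr 20, 2001.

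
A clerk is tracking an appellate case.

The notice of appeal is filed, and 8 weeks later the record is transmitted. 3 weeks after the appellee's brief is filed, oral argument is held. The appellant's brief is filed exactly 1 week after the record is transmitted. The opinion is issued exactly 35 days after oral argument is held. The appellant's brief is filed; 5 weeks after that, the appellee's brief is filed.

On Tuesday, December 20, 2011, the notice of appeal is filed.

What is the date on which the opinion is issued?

Tuesday, May 22, 2012

The notice of appeal is filed: Dec 20, 2011.
The record is transmitted: Dec 20, 2011 + 8 weeks = Feb 14, 2012.
The appellant's brief is filed: Feb 14, 2012 + 1 week = Feb 21, 2012.
The appellee's brief is filed: Feb 21, 2012 + 5 weeks = Mar 27, 2012.
Oral argument is held: Mar 27, 2012 + 3 weeks = Apr 17, 2012.
The opinion is issued: Apr 17, 2012 + 35 days = May 22, 2012.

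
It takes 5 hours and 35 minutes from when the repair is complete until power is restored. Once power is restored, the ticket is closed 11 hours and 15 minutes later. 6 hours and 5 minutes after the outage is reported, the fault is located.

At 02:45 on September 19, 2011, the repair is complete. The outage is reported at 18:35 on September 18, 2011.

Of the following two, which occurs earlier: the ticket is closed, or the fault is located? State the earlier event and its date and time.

The repair is complete: 02:45 Sep 19, 2011.
Power is restored: 02:45 Sep 19, 2011 + 5h35m = 08:20 Sep 19, 2011.
The ticket is closed: 08:20 Sep 19, 2011 + 11h15m = 19:35 Sep 19, 2011.
The outage is reported: 18:35 Sep 18, 2011.
The fault is located: 18:35 Sep 18, 2011 + 6h05m = 00:40 Sep 19, 2011.
Comparing: the ticket is closed at 19:35 Sep 19, 2011 vs the fault is located at 00:40 Sep 19, 2011. Earlier: the fault is located.

The fault is located — 00:40 on September 19, 2011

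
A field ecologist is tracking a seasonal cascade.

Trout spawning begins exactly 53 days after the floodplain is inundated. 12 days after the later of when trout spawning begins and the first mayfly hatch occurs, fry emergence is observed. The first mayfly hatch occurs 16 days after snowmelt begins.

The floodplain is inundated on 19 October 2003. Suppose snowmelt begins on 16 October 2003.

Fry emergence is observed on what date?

The floodplain is inundated: Oct 19, 2003.
Trout spawning begins: Oct 19, 2003 + 53 days = Dec 11, 2003.
Snowmelt begins: Oct 16, 2003.
The first mayfly hatch occurs: Oct 16, 2003 + 16 days = Nov 1, 2003.
Both prerequisites met — trout spawning begins (Dec 11, 2003), the first mayfly hatch occurs (Nov 1, 2003); the later is Dec 11, 2003.
Fry emergence is observed: Dec 11, 2003 + 12 days = Dec 23, 2003.

23 December 2003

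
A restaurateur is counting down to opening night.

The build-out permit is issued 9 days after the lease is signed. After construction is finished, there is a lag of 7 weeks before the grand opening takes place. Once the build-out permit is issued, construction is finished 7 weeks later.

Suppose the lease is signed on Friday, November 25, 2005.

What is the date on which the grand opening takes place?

The lease is signed: Nov 25, 2005.
The build-out permit is issued: Nov 25, 2005 + 9 days = Dec 4, 2005.
Construction is finished: Dec 4, 2005 + 7 weeks = Jan 22, 2006.
The grand opening takes place: Jan 22, 2006 + 7 weeks = Mar 12, 2006.

Sunday, March 12, 2006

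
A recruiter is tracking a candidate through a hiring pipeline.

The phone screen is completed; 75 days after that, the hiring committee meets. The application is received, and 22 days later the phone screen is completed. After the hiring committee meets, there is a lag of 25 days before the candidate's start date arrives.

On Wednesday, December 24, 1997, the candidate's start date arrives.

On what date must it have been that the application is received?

The candidate's start date arrives: Dec 24, 1997.
The hiring committee meets: Dec 24, 1997 − 25 days = Nov 29, 1997.
The phone screen is completed: Nov 29, 1997 − 75 days = Sep 15, 1997.
The application is received: Sep 15, 1997 − 22 days = Aug 24, 1997.

Sunday, August 24, 1997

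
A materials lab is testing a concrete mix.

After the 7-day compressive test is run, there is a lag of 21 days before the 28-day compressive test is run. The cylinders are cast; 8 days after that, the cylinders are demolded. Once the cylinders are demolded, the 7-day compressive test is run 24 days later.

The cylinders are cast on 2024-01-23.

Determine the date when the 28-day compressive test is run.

The cylinders are cast: Jan 23, 2024.
The cylinders are demolded: Jan 23, 2024 + 8 days = Jan 31, 2024.
The 7-day compressive test is run: Jan 31, 2024 + 24 days = Feb 24, 2024.
The 28-day compressive test is run: Feb 24, 2024 + 21 days = Mar 16, 2024.

2024-03-16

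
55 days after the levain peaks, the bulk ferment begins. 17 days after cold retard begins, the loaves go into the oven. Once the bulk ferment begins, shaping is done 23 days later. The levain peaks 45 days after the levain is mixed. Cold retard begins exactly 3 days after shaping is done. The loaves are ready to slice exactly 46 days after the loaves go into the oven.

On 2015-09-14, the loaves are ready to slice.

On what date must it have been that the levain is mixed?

The loaves are ready to slice: Sep 14, 2015.
The loaves go into the oven: Sep 14, 2015 − 46 days = Jul 30, 2015.
Cold retard begins: Jul 30, 2015 − 17 days = Jul 13, 2015.
Shaping is done: Jul 13, 2015 − 3 days = Jul 10, 2015.
The bulk ferment begins: Jul 10, 2015 − 23 days = Jun 17, 2015.
The levain peaks: Jun 17, 2015 − 55 days = Apr 23, 2015.
The levain is mixed: Apr 23, 2015 − 45 days = Mar 9, 2015.

2015-03-09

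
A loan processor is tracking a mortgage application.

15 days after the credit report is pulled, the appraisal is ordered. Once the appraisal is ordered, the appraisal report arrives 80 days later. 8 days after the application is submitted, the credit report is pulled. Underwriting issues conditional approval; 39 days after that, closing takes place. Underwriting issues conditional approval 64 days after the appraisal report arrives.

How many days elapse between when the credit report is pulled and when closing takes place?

198 days

Causal path: the credit report is pulled → the appraisal is ordered → the appraisal report arrives → underwriting issues conditional approval → closing takes place.
Total delay along the path: 15 + 80 + 64 + 39 = 198 days.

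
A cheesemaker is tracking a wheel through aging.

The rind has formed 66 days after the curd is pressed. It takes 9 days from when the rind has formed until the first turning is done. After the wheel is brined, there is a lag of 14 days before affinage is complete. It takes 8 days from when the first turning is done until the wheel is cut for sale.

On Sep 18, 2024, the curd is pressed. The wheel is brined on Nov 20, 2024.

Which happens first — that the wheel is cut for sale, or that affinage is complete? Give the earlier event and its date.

The curd is pressed: Sep 18, 2024.
The rind has formed: Sep 18, 2024 + 66 days = Nov 23, 2024.
The first turning is done: Nov 23, 2024 + 9 days = Dec 2, 2024.
The wheel is cut for sale: Dec 2, 2024 + 8 days = Dec 10, 2024.
The wheel is brined: Nov 20, 2024.
Affinage is complete: Nov 20, 2024 + 14 days = Dec 4, 2024.
Comparing: the wheel is cut for sale on Dec 10, 2024 vs affinage is complete on Dec 4, 2024. Earlier: affinage is complete.

Affinage is complete — Dec 4, 2024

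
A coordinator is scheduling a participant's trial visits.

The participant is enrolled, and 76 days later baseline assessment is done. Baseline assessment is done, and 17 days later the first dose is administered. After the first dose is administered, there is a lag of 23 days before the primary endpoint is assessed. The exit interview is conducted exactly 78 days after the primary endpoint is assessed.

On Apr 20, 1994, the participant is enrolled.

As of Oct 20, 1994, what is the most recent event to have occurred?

The primary endpoint is assessed

The participant is enrolled: Apr 20, 1994.
Baseline assessment is done: Apr 20, 1994 + 76 days = Jul 5, 1994.
The first dose is administered: Jul 5, 1994 + 17 days = Jul 22, 1994.
The primary endpoint is assessed: Jul 22, 1994 + 23 days = Aug 14, 1994.
The exit interview is conducted: Aug 14, 1994 + 78 days = Oct 31, 1994.
Oct 20, 1994 falls between when the primary endpoint is assessed (Aug 14, 1994) and when the exit interview is conducted (Oct 31, 1994).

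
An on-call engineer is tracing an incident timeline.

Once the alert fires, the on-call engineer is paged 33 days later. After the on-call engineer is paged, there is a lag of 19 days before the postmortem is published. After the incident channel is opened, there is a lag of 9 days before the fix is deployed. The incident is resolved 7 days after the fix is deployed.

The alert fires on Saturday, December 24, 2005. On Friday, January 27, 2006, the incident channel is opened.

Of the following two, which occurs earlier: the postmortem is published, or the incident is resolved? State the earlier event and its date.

The incident is resolved — Sunday, February 12, 2006

The alert fires: Dec 24, 2005.
The on-call engineer is paged: Dec 24, 2005 + 33 days = Jan 26, 2006.
The postmortem is published: Jan 26, 2006 + 19 days = Feb 14, 2006.
The incident channel is opened: Jan 27, 2006.
The fix is deployed: Jan 27, 2006 + 9 days = Feb 5, 2006.
The incident is resolved: Feb 5, 2006 + 7 days = Feb 12, 2006.
Comparing: the postmortem is published on Feb 14, 2006 vs the incident is resolved on Feb 12, 2006. Earlier: the incident is resolved.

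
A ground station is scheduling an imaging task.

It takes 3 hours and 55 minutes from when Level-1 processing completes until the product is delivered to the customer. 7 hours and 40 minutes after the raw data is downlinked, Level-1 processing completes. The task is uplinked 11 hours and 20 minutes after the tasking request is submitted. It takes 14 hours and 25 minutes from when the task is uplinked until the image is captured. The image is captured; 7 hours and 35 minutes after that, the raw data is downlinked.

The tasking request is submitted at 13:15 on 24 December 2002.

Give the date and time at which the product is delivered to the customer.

10:10 on 26 December 2002

The tasking request is submitted: 13:15 Dec 24, 2002.
The task is uplinked: 13:15 Dec 24, 2002 + 11h20m = 00:35 Dec 25, 2002.
The image is captured: 00:35 Dec 25, 2002 + 14h25m = 15:00 Dec 25, 2002.
The raw data is downlinked: 15:00 Dec 25, 2002 + 7h35m = 22:35 Dec 25, 2002.
Level-1 processing completes: 22:35 Dec 25, 2002 + 7h40m = 06:15 Dec 26, 2002.
The product is delivered to the customer: 06:15 Dec 26, 2002 + 3h55m = 10:10 Dec 26, 2002.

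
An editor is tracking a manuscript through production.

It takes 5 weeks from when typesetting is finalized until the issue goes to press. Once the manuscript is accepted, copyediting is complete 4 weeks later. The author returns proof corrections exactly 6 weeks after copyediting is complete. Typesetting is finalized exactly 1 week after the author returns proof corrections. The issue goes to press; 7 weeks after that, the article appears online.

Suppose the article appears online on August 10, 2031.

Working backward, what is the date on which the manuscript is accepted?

The article appears online: Aug 10, 2031.
The issue goes to press: Aug 10, 2031 − 7 weeks = Jun 22, 2031.
Typesetting is finalized: Jun 22, 2031 − 5 weeks = May 18, 2031.
The author returns proof corrections: May 18, 2031 − 1 week = May 11, 2031.
Copyediting is complete: May 11, 2031 − 6 weeks = Mar 30, 2031.
The manuscript is accepted: Mar 30, 2031 − 4 weeks = Mar 2, 2031.

March 2, 2031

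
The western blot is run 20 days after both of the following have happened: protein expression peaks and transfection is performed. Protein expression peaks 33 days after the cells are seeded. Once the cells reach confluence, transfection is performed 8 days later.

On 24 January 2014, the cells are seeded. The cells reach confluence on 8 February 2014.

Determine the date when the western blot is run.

The cells are seeded: Jan 24, 2014.
Protein expression peaks: Jan 24, 2014 + 33 days = Feb 26, 2014.
The cells reach confluence: Feb 8, 2014.
Transfection is performed: Feb 8, 2014 + 8 days = Feb 16, 2014.
Both prerequisites met — protein expression peaks (Feb 26, 2014), transfection is performed (Feb 16, 2014); the later is Feb 26, 2014.
The western blot is run: Feb 26, 2014 + 20 days = Mar 18, 2014.

18 March 2014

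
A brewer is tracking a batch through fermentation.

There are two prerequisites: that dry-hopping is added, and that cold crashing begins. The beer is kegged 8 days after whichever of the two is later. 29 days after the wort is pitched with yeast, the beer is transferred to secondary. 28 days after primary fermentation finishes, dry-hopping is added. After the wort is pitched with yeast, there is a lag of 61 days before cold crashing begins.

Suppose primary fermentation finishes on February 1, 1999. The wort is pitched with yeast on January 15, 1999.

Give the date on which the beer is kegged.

March 25, 1999

Primary fermentation finishes: Feb 1, 1999.
Dry-hopping is added: Feb 1, 1999 + 28 days = Mar 1, 1999.
The wort is pitched with yeast: Jan 15, 1999.
Cold crashing begins: Jan 15, 1999 + 61 days = Mar 17, 1999.
Both prerequisites met — dry-hopping is added (Mar 1, 1999), cold crashing begins (Mar 17, 1999); the later is Mar 17, 1999.
The beer is kegged: Mar 17, 1999 + 8 days = Mar 25, 1999.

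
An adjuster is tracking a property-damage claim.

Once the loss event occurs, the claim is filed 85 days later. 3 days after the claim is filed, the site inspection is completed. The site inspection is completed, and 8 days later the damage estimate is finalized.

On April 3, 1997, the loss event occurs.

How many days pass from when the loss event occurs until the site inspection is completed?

88 days

Causal path: the loss event occurs → the claim is filed → the site inspection is completed.
Total delay along the path: 85 + 3 = 88 days.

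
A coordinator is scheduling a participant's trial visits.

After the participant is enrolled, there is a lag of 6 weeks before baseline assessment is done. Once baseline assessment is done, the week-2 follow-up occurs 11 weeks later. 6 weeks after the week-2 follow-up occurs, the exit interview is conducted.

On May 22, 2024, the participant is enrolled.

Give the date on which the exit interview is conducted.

Oct 30, 2024

The participant is enrolled: May 22, 2024.
Baseline assessment is done: May 22, 2024 + 6 weeks = Jul 3, 2024.
The week-2 follow-up occurs: Jul 3, 2024 + 11 weeks = Sep 18, 2024.
The exit interview is conducted: Sep 18, 2024 + 6 weeks = Oct 30, 2024.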